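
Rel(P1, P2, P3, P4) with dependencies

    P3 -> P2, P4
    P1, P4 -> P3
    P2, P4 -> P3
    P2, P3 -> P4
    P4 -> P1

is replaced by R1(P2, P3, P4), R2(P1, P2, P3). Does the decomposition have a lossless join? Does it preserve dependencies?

Lossless test: (P2, P3)⁺ = {P1, P2, P3, P4}, which contains all of one fragment — lossless.
Dependency preservation: P1, P4 → P3; P4 → P1 are not contained in any single fragment, but the restricted closure of each left-hand side across the fragments still reaches the right-hand side; the remaining FDs each lie inside some fragment. All dependencies are preserved.

lossless and dependency-preserving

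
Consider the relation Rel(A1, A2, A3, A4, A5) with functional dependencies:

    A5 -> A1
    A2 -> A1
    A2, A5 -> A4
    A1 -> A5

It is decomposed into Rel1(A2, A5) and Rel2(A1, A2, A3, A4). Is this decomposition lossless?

Common attributes: Rel1 ∩ Rel2 = {A2}.
Closure of {A2}: A2 → A1 applies, adding A1; A1 → A5 applies, adding A5; A2, A5 → A4 applies, adding A4. So (A2)⁺ = {A1, A2, A4, A5}.
This closure contains every attribute of Rel1, so Rel1 ∩ Rel2 → Rel1. The join is lossless.

Yes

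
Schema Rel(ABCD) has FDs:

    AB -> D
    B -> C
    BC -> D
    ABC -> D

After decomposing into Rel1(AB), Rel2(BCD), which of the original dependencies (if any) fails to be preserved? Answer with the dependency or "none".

none

AB → D: restricted closure across fragments reaches D.
B → C lies within Rel2.
BC → D lies within Rel2.
ABC → D: restricted closure across fragments reaches D.
Every dependency is enforceable on the fragments, so the decomposition is dependency-preserving.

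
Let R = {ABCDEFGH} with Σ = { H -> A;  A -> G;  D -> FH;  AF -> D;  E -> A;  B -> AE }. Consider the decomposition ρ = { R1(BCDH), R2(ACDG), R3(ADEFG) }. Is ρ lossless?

No

Chase test. Columns are ABCDEFGH; row i has aⱼ where attribute j ∈ Ri, else bᵢⱼ.
Initial tableau (one row per fragment):
  row 1: b11 a2 a3 a4 b15 b16 b17 a8
  row 2: a1 b22 a3 a4 b25 b26 a7 b28
  row 3: a1 b32 b33 a4 a5 a6 a7 b38
Rows 1 and 2 agree on D; apply D→FH and equate their FH entries.
Rows 1 and 3 agree on D; apply D→FH and equate their FH entries.
Rows 1 and 2 agree on H; apply H→A and equate their A entries.
Rows 1 and 2 agree on A; apply A→G and equate their G entries.
No row becomes fully distinguished — the join is lossy.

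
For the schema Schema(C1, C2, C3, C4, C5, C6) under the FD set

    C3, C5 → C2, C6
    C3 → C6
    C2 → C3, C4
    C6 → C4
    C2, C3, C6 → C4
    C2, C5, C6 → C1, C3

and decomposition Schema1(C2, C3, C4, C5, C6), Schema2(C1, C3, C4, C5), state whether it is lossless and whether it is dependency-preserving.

lossless and dependency-preserving

Lossless test: (C3, C4, C5)⁺ = {C1, C2, C3, C4, C5, C6}, which contains all of one fragment — lossless.
Dependency preservation: C2, C5, C6 → C1, C3 is not contained in any single fragment, but the restricted closure of its left-hand side across the fragments still reaches the right-hand side; the remaining FDs each lie inside some fragment. All dependencies are preserved.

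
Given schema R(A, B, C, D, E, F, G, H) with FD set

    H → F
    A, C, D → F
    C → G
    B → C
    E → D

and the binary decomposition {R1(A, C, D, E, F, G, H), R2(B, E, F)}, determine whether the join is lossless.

Common attributes: R1 ∩ R2 = {E, F}.
Closure of {E, F}: E → D applies, adding D. So (E, F)⁺ = {D, E, F}.
The closure contains neither all of R1 = {A, C, D, E, F, G, H} nor all of R2 = {B, E, F}, so the common attributes are not a superkey of either fragment. The join is lossy.

No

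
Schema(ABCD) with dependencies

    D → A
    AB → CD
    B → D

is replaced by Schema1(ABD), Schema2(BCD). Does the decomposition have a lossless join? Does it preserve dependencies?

Lossless test: (BD)⁺ = {ABCD}, which contains all of one fragment — lossless.
Dependency preservation: AB → CD is not contained in any single fragment, but the restricted closure of its left-hand side across the fragments still reaches the right-hand side; the remaining FDs each lie inside some fragment. All dependencies are preserved.

lossless and dependency-preserving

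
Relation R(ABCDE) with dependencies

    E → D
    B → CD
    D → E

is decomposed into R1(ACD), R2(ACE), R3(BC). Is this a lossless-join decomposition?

Chase test. Columns are ABCDE; row i has aⱼ where attribute j ∈ Ri, else bᵢⱼ.
Initial tableau (one row per fragment):
  row 1: a1 b12 a3 a4 b15
  row 2: a1 b22 a3 b24 a5
  row 3: b31 a2 a3 b34 b35
No row becomes fully distinguished — the join is lossy.

No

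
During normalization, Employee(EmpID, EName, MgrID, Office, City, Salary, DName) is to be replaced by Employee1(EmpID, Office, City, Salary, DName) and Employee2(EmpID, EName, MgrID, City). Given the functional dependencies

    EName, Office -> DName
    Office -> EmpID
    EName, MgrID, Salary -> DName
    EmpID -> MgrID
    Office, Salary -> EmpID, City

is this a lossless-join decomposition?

No

Common attributes: Employee1 ∩ Employee2 = {EmpID, City}.
Closure of {EmpID, City}: EmpID → MgrID applies, adding MgrID. So (EmpID, City)⁺ = {EmpID, MgrID, City}.
The closure contains neither all of Employee1 = {EmpID, Office, City, Salary, DName} nor all of Employee2 = {EmpID, EName, MgrID, City}, so the common attributes are not a superkey of either fragment. The join is lossy.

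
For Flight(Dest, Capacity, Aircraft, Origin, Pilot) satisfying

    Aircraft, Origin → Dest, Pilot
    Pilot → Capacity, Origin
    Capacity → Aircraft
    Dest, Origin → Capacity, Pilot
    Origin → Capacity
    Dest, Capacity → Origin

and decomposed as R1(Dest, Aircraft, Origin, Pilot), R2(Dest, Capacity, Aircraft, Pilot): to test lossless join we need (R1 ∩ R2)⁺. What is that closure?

R1 ∩ R2 = {Dest, Aircraft, Pilot}.
Pilot → Capacity, Origin applies, adding Capacity, Origin
Closure: {Dest, Capacity, Aircraft, Origin, Pilot}.

Dest, Capacity, Aircraft, Origin, Pilot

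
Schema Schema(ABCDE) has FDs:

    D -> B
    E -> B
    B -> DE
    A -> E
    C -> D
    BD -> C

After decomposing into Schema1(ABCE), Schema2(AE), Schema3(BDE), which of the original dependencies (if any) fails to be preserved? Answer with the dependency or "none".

none

D → B lies within Schema3.
E → B lies within Schema1.
B → DE lies within Schema3.
A → E lies within Schema1.
C → D: restricted closure across fragments reaches D.
BD → C: restricted closure across fragments reaches C.
Every dependency is enforceable on the fragments, so the decomposition is dependency-preserving.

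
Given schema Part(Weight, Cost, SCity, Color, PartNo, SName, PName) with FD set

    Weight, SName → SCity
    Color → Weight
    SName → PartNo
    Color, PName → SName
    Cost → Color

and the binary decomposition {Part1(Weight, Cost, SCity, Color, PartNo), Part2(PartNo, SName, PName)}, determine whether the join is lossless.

Common attributes: Part1 ∩ Part2 = {PartNo}.
No dependency enlarges {PartNo}, so (PartNo)⁺ = {PartNo}.
The closure contains neither all of Part1 = {Weight, Cost, SCity, Color, PartNo} nor all of Part2 = {PartNo, SName, PName}, so the common attributes are not a superkey of either fragment. The join is lossy.

No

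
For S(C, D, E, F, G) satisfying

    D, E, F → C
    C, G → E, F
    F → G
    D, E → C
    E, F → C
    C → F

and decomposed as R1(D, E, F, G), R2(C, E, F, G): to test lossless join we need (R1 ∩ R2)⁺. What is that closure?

C, E, F, G

R1 ∩ R2 = {E, F, G}.
E, F → C applies, adding C
Closure: {C, E, F, G}.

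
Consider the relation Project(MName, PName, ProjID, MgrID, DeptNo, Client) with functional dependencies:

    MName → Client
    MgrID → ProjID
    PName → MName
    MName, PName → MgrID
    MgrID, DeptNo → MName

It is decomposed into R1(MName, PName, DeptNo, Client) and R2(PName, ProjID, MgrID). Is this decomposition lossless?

Yes

Common attributes: R1 ∩ R2 = {PName}.
Closure of {PName}: PName → MName applies, adding MName; MName, PName → MgrID applies, adding MgrID; MName → Client applies, adding Client; MgrID → ProjID applies, adding ProjID. So (PName)⁺ = {MName, PName, ProjID, MgrID, Client}.
This closure contains every attribute of R2, so R1 ∩ R2 → R2. The join is lossless.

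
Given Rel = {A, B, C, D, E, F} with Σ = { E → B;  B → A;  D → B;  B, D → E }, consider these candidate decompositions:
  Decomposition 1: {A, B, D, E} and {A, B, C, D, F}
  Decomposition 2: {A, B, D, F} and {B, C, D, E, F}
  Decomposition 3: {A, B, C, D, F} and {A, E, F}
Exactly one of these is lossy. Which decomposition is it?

Decomposition 3

Decomposition 1: common = {A, B, D}, closure = {A, B, D, E} → lossless.
Decomposition 2: common = {B, D, F}, closure = {A, B, D, E, F} → lossless.
Decomposition 3: common = {A, F}, closure = {A, F} → lossy.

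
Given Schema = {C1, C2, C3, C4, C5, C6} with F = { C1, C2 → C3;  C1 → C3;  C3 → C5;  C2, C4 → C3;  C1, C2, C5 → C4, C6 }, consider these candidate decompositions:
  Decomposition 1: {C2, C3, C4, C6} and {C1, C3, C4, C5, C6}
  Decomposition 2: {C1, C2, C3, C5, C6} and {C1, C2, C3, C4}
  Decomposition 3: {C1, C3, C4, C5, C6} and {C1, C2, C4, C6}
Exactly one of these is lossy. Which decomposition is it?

Decomposition 1

Decomposition 1: common = {C3, C4, C6}, closure = {C3, C4, C5, C6} → lossy.
Decomposition 2: common = {C1, C2, C3}, closure = {C1, C2, C3, C4, C5, C6} → lossless.
Decomposition 3: common = {C1, C4, C6}, closure = {C1, C3, C4, C5, C6} → lossless.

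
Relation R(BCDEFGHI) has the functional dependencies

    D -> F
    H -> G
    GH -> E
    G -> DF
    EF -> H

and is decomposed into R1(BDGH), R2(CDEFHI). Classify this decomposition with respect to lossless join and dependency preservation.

lossy but dependency-preserving

Lossless test: (DH)⁺ = {DEFGH}, which is a superkey of neither fragment — lossy.
Dependency preservation: GH → E; G → DF are not contained in any single fragment, but the restricted closure of each left-hand side across the fragments still reaches the right-hand side; the remaining FDs each lie inside some fragment. All dependencies are preserved.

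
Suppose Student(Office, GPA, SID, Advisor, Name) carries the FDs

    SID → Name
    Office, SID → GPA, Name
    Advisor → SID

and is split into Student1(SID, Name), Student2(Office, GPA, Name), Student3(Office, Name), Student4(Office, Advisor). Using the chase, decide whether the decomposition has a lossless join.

Chase test. Columns are Office, GPA, SID, Advisor, Name; row i has aⱼ where attribute j ∈ Studenti, else bᵢⱼ.
Initial tableau (one row per fragment):
  row 1: b11 b12 a3 b14 a5
  row 2: a1 a2 b23 b24 a5
  row 3: a1 b32 b33 b34 a5
  row 4: a1 b42 b43 a4 b45
No row becomes fully distinguished — the join is lossy.

No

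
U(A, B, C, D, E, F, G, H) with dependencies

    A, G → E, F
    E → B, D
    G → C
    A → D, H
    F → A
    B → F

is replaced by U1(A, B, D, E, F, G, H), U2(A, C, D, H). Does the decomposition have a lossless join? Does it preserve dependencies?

Lossless test: (A, D, H)⁺ = {A, D, H}, which is a superkey of neither fragment — lossy.
Dependency preservation: the restricted closure of {G} across the fragments never reaches {C}, so G → C cannot be enforced without a join — not preserved.

lossy and not dependency-preserving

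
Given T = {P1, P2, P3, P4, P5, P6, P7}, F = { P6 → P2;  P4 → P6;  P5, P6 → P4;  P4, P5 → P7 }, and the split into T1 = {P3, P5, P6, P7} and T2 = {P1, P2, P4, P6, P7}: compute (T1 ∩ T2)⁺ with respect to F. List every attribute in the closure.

P2, P6, P7

T1 ∩ T2 = {P6, P7}.
P6 → P2 applies, adding P2
Closure: {P2, P6, P7}.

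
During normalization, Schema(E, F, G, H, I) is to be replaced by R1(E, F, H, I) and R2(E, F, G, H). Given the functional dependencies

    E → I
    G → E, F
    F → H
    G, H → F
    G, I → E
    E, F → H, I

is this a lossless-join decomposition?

Yes

Common attributes: R1 ∩ R2 = {E, F, H}.
Closure of {E, F, H}: E → I applies, adding I. So (E, F, H)⁺ = {E, F, H, I}.
This closure contains every attribute of R1, so R1 ∩ R2 → R1. The join is lossless.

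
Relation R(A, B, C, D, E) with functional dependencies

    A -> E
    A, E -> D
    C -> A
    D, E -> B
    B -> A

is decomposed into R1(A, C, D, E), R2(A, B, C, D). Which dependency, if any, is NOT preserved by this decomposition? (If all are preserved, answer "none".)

none

A → E lies within R1.
A, E → D lies within R1.
C → A lies within R1.
D, E → B: restricted closure across fragments reaches B.
B → A lies within R2.
Every dependency is enforceable on the fragments, so the decomposition is dependency-preserving.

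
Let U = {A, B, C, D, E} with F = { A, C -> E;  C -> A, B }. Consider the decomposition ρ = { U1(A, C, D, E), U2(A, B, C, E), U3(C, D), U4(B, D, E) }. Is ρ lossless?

Yes

Chase test. Columns are A, B, C, D, E; row i has aⱼ where attribute j ∈ Ui, else bᵢⱼ.
Initial tableau (one row per fragment):
  row 1: a1 b12 a3 a4 a5
  row 2: a1 a2 a3 b24 a5
  row 3: b31 b32 a3 a4 b35
  row 4: b41 a2 b43 a4 a5
Rows 1 and 2 agree on C; apply C→A, B and equate their A, B entries.
Rows 1 and 3 agree on C; apply C→A, B and equate their A, B entries.
Rows 1 and 3 agree on A, C; apply A, C→E and equate their E entries.
Row 1 is now all distinguished symbols — the join is lossless.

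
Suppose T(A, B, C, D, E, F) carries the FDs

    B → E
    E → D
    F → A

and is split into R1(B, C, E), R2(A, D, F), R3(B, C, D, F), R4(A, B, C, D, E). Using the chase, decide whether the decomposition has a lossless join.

Chase test. Columns are A, B, C, D, E, F; row i has aⱼ where attribute j ∈ Ri, else bᵢⱼ.
Initial tableau (one row per fragment):
  row 1: b11 a2 a3 b14 a5 b16
  row 2: a1 b22 b23 a4 b25 a6
  row 3: b31 a2 a3 a4 b35 a6
  row 4: a1 a2 a3 a4 a5 b46
Rows 1 and 3 agree on B; apply B→E and equate their E entries.
Rows 1 and 3 agree on E; apply E→D and equate their D entries.
Rows 2 and 3 agree on F; apply F→A and equate their A entries.
Row 3 is now all distinguished symbols — the join is lossless.

Yes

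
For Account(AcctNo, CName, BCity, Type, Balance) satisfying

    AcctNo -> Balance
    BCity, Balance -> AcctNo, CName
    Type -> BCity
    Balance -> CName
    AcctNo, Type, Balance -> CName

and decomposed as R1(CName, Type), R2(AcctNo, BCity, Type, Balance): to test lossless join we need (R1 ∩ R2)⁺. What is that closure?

R1 ∩ R2 = {Type}.
Type → BCity applies, adding BCity
Closure: {BCity, Type}.

BCity, Type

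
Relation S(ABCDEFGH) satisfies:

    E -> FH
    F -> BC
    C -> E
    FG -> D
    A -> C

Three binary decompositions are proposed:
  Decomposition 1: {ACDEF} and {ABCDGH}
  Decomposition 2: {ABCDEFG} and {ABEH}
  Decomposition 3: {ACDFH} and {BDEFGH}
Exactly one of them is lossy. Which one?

Decomposition 3

Decomposition 1: common = {ACD}, closure = {ABCDEFH} → lossless.
Decomposition 2: common = {ABE}, closure = {ABCEFH} → lossless.
Decomposition 3: common = {DFH}, closure = {BCDEFH} → lossy.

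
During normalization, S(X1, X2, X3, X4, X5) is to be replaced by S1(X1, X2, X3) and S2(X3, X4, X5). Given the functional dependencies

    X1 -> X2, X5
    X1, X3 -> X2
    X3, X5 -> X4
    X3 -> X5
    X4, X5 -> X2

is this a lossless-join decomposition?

Yes

Common attributes: S1 ∩ S2 = {X3}.
Closure of {X3}: X3 → X5 applies, adding X5; X3, X5 → X4 applies, adding X4; X4, X5 → X2 applies, adding X2. So (X3)⁺ = {X2, X3, X4, X5}.
This closure contains every attribute of S2, so S1 ∩ S2 → S2. The join is lossless.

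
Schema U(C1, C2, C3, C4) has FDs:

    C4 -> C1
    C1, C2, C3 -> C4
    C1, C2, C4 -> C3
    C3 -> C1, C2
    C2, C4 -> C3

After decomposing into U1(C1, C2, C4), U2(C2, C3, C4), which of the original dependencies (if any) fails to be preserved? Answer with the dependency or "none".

C4 → C1 lies within U1.
C1, C2, C3 → C4: restricted closure across fragments reaches C4.
C1, C2, C4 → C3: restricted closure across fragments reaches C3.
C3 → C1, C2: restricted closure across fragments reaches C1, C2.
C2, C4 → C3 lies within U2.
Every dependency is enforceable on the fragments, so the decomposition is dependency-preserving.

none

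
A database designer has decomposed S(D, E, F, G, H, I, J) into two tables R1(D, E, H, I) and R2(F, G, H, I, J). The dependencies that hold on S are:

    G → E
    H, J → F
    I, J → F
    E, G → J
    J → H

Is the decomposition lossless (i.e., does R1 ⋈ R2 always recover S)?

Common attributes: R1 ∩ R2 = {H, I}.
No dependency enlarges {H, I}, so (H, I)⁺ = {H, I}.
The closure contains neither all of R1 = {D, E, H, I} nor all of R2 = {F, G, H, I, J}, so the common attributes are not a superkey of either fragment. The join is lossy.

No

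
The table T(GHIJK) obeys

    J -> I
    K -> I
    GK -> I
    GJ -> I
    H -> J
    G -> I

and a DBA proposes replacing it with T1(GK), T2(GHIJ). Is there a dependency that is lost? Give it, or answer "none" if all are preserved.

K -> I

Check K → I: no single fragment contains all of {IK}, and the restricted closure of {K} across the fragments never reaches {I}.
J → I is preserved.
GK → I is preserved.
GJ → I is preserved.
H → J is preserved.
G → I is preserved.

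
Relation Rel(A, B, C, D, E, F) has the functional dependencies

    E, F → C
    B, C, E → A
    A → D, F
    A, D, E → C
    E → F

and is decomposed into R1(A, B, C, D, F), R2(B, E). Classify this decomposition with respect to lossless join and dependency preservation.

Lossless test: (B)⁺ = {B}, which is a superkey of neither fragment — lossy.
Dependency preservation: the restricted closure of {E, F} across the fragments never reaches {C}, so E, F → C cannot be enforced without a join — not preserved.

lossy and not dependency-preserving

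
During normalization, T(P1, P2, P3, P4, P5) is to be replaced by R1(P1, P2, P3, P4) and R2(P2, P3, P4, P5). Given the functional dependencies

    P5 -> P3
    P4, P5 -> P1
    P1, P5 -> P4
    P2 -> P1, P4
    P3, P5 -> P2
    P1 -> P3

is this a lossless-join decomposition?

Yes

Common attributes: R1 ∩ R2 = {P2, P3, P4}.
Closure of {P2, P3, P4}: P2 → P1, P4 applies, adding P1. So (P2, P3, P4)⁺ = {P1, P2, P3, P4}.
This closure contains every attribute of R1, so R1 ∩ R2 → R1. The join is lossless.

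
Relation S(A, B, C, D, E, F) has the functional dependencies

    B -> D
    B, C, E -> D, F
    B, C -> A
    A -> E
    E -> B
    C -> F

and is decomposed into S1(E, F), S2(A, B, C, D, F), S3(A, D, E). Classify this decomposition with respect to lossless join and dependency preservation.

Lossless test (chase): Rows 2 and 3 agree on A; apply A→E and equate their E entries. Rows 1 and 2 agree on E; apply E→B and equate their B entries. Rows 1 and 3 agree on E; apply E→B and equate their B entries. Rows 1 and 2 agree on B; apply B→D and equate their D entries. Row 2 is now all distinguished symbols — the join is lossless.
Dependency preservation: the restricted closure of {E} across the fragments never reaches {B}, so E → B cannot be enforced without a join — not preserved.

lossless but not dependency-preserving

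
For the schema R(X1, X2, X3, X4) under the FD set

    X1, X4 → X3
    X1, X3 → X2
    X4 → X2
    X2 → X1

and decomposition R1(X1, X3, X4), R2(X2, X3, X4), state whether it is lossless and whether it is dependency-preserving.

Lossless test: (X3, X4)⁺ = {X1, X2, X3, X4}, which contains all of one fragment — lossless.
Dependency preservation: the restricted closure of {X1, X3} across the fragments never reaches {X2}, so X1, X3 → X2 cannot be enforced without a join — not preserved.

lossless but not dependency-preserving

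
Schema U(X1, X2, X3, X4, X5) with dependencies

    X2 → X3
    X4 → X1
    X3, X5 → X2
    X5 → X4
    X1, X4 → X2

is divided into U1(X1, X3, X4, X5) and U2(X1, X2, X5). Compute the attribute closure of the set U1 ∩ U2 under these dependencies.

U1 ∩ U2 = {X1, X5}.
X5 → X4 applies, adding X4
X1, X4 → X2 applies, adding X2
X2 → X3 applies, adding X3
Closure: {X1, X2, X3, X4, X5}.

X1, X2, X3, X4, X5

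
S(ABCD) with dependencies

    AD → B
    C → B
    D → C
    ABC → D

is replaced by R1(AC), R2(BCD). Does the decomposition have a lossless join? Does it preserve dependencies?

Lossless test: (C)⁺ = {BC}, which is a superkey of neither fragment — lossy.
Dependency preservation: the restricted closure of {ABC} across the fragments never reaches {D}, so ABC → D cannot be enforced without a join — not preserved.

lossy and not dependency-preserving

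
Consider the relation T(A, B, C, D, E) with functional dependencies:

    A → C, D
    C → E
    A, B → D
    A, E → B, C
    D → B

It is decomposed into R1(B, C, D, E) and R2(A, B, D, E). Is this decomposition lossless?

No

Common attributes: R1 ∩ R2 = {B, D, E}.
No dependency enlarges {B, D, E}, so (B, D, E)⁺ = {B, D, E}.
The closure contains neither all of R1 = {B, C, D, E} nor all of R2 = {A, B, D, E}, so the common attributes are not a superkey of either fragment. The join is lossy.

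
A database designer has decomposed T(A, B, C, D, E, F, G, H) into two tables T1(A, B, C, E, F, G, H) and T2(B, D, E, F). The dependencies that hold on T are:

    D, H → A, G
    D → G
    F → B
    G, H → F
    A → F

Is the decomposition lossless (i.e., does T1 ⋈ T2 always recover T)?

No

Common attributes: T1 ∩ T2 = {B, E, F}.
No dependency enlarges {B, E, F}, so (B, E, F)⁺ = {B, E, F}.
The closure contains neither all of T1 = {A, B, C, E, F, G, H} nor all of T2 = {B, D, E, F}, so the common attributes are not a superkey of either fragment. The join is lossy.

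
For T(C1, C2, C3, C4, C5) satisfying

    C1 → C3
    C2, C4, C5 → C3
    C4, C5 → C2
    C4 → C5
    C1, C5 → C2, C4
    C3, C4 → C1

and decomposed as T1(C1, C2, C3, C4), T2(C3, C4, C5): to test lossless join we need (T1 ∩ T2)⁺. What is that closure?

T1 ∩ T2 = {C3, C4}.
C4 → C5 applies, adding C5
C3, C4 → C1 applies, adding C1
C4, C5 → C2 applies, adding C2
Closure: {C1, C2, C3, C4, C5}.

C1, C2, C3, C4, C5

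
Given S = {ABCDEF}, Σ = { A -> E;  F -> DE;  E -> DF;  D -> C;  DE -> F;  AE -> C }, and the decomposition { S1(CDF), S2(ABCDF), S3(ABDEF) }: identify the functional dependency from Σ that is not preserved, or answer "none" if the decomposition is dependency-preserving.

none

A → E lies within S3.
F → DE lies within S3.
E → DF lies within S3.
D → C lies within S1.
DE → F lies within S3.
AE → C: restricted closure across fragments reaches C.
Every dependency is enforceable on the fragments, so the decomposition is dependency-preserving.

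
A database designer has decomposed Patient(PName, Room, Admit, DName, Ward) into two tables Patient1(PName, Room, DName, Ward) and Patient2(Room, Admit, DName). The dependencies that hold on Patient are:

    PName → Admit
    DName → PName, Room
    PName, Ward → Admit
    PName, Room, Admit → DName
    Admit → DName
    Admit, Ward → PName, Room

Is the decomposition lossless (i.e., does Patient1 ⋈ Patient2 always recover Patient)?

Yes

Common attributes: Patient1 ∩ Patient2 = {Room, DName}.
Closure of {Room, DName}: DName → PName, Room applies, adding PName; PName → Admit applies, adding Admit. So (Room, DName)⁺ = {PName, Room, Admit, DName}.
This closure contains every attribute of Patient2, so Patient1 ∩ Patient2 → Patient2. The join is lossless.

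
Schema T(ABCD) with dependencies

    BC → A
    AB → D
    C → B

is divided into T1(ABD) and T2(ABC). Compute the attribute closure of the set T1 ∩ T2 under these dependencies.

T1 ∩ T2 = {AB}.
AB → D applies, adding D
Closure: {ABD}.

ABD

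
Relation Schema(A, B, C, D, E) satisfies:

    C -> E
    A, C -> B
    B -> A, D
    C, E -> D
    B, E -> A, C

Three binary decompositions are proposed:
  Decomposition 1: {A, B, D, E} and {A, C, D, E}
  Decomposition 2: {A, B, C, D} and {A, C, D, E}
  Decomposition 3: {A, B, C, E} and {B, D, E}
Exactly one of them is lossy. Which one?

Decomposition 1

Decomposition 1: common = {A, D, E}, closure = {A, D, E} → lossy.
Decomposition 2: common = {A, C, D}, closure = {A, B, C, D, E} → lossless.
Decomposition 3: common = {B, E}, closure = {A, B, C, D, E} → lossless.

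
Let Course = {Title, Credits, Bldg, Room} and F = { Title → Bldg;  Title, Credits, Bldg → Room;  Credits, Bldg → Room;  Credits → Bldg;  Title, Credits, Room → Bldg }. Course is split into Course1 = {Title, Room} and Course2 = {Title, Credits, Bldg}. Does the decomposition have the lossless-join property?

No

Common attributes: Course1 ∩ Course2 = {Title}.
Closure of {Title}: Title → Bldg applies, adding Bldg. So (Title)⁺ = {Title, Bldg}.
The closure contains neither all of Course1 = {Title, Room} nor all of Course2 = {Title, Credits, Bldg}, so the common attributes are not a superkey of either fragment. The join is lossy.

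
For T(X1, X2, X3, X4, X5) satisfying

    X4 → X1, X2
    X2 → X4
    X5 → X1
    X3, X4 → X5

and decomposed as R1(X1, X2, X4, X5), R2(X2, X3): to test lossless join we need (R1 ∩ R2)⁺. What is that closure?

X1, X2, X4

R1 ∩ R2 = {X2}.
X2 → X4 applies, adding X4
X4 → X1, X2 applies, adding X1
Closure: {X1, X2, X4}.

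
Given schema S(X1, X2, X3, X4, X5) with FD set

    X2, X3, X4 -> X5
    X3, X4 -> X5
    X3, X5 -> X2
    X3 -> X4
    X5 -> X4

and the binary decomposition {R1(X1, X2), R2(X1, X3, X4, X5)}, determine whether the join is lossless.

No

Common attributes: R1 ∩ R2 = {X1}.
No dependency enlarges {X1}, so (X1)⁺ = {X1}.
The closure contains neither all of R1 = {X1, X2} nor all of R2 = {X1, X3, X4, X5}, so the common attributes are not a superkey of either fragment. The join is lossy.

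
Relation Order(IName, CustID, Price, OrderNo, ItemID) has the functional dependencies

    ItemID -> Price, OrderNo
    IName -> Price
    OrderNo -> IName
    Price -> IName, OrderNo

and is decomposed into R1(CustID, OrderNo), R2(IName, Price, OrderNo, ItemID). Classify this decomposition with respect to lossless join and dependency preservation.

Lossless test: (OrderNo)⁺ = {IName, Price, OrderNo}, which is a superkey of neither fragment — lossy.
Dependency preservation: every FD's attributes lie within a single fragment, so each can be enforced locally — preserved.

lossy but dependency-preserving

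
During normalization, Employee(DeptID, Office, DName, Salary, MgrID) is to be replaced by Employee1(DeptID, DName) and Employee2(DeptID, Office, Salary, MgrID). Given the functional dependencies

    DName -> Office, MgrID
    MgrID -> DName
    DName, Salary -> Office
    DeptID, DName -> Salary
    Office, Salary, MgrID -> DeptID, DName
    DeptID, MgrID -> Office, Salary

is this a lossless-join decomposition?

Common attributes: Employee1 ∩ Employee2 = {DeptID}.
No dependency enlarges {DeptID}, so (DeptID)⁺ = {DeptID}.
The closure contains neither all of Employee1 = {DeptID, DName} nor all of Employee2 = {DeptID, Office, Salary, MgrID}, so the common attributes are not a superkey of either fragment. The join is lossy.

No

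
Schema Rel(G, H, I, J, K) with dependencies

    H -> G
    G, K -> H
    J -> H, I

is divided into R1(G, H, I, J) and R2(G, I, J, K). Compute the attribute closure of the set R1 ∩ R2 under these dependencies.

G, H, I, J

R1 ∩ R2 = {G, I, J}.
J → H, I applies, adding H
Closure: {G, H, I, J}.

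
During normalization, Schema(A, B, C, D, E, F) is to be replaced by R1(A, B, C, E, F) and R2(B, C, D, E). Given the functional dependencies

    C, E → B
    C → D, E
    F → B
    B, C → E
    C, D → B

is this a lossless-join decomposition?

Yes

Common attributes: R1 ∩ R2 = {B, C, E}.
Closure of {B, C, E}: C → D, E applies, adding D. So (B, C, E)⁺ = {B, C, D, E}.
This closure contains every attribute of R2, so R1 ∩ R2 → R2. The join is lossless.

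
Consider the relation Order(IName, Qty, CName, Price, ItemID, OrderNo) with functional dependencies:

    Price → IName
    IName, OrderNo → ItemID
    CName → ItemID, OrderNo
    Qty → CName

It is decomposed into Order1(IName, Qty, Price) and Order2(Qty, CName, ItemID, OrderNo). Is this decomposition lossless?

Common attributes: Order1 ∩ Order2 = {Qty}.
Closure of {Qty}: Qty → CName applies, adding CName; CName → ItemID, OrderNo applies, adding ItemID, OrderNo. So (Qty)⁺ = {Qty, CName, ItemID, OrderNo}.
This closure contains every attribute of Order2, so Order1 ∩ Order2 → Order2. The join is lossless.

Yes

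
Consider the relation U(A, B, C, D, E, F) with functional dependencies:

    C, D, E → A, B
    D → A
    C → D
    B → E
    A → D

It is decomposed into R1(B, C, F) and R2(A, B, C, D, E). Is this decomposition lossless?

Common attributes: R1 ∩ R2 = {B, C}.
Closure of {B, C}: C → D applies, adding D; B → E applies, adding E; C, D, E → A, B applies, adding A. So (B, C)⁺ = {A, B, C, D, E}.
This closure contains every attribute of R2, so R1 ∩ R2 → R2. The join is lossless.

Yes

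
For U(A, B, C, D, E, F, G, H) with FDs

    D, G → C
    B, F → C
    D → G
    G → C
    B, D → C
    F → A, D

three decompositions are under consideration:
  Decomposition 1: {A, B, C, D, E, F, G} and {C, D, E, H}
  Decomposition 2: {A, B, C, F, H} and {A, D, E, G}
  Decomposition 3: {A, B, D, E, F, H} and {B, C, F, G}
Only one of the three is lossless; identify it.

Decomposition 3

Decomposition 1: common = {C, D, E}, closure = {C, D, E, G} → lossy.
Decomposition 2: common = {A}, closure = {A} → lossy.
Decomposition 3: common = {B, F}, closure = {A, B, C, D, F, G} → lossless.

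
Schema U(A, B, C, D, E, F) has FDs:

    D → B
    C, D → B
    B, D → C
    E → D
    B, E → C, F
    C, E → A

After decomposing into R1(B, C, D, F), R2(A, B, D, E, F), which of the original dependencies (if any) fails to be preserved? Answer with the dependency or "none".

none

D → B lies within R1.
C, D → B lies within R1.
B, D → C lies within R1.
E → D lies within R2.
B, E → C, F: restricted closure across fragments reaches C, F.
C, E → A: restricted closure across fragments reaches A.
Every dependency is enforceable on the fragments, so the decomposition is dependency-preserving.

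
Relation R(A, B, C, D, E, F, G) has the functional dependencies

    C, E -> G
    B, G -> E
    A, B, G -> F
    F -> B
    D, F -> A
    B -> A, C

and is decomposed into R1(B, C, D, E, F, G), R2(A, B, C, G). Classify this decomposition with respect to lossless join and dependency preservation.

lossless and dependency-preserving

Lossless test: (B, C, G)⁺ = {A, B, C, E, F, G}, which contains all of one fragment — lossless.
Dependency preservation: A, B, G → F; D, F → A are not contained in any single fragment, but the restricted closure of each left-hand side across the fragments still reaches the right-hand side; the remaining FDs each lie inside some fragment. All dependencies are preserved.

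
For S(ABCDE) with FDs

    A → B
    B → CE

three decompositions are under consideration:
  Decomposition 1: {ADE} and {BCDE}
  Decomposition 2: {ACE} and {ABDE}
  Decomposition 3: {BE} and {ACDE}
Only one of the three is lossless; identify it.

Decomposition 1: common = {DE}, closure = {DE} → lossy.
Decomposition 2: common = {AE}, closure = {ABCE} → lossless.
Decomposition 3: common = {E}, closure = {E} → lossy.

Decomposition 2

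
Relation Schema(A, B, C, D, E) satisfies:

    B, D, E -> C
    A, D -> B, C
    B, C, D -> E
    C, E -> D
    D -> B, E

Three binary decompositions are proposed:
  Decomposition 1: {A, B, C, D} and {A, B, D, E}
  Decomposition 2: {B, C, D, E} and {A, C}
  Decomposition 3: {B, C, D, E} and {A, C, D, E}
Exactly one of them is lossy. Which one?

Decomposition 1: common = {A, B, D}, closure = {A, B, C, D, E} → lossless.
Decomposition 2: common = {C}, closure = {C} → lossy.
Decomposition 3: common = {C, D, E}, closure = {B, C, D, E} → lossless.

Decomposition 2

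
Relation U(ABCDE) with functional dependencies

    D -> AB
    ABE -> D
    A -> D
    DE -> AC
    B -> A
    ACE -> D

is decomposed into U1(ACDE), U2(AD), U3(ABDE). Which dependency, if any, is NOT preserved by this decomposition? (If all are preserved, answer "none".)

D → AB lies within U3.
ABE → D lies within U3.
A → D lies within U1.
DE → AC lies within U1.
B → A lies within U3.
ACE → D lies within U1.
Every dependency is enforceable on the fragments, so the decomposition is dependency-preserving.

none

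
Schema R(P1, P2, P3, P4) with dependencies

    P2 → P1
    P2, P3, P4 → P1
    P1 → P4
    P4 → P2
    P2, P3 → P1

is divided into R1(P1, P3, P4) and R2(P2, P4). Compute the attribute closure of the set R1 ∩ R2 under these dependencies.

P1, P2, P4

R1 ∩ R2 = {P4}.
P4 → P2 applies, adding P2
P2 → P1 applies, adding P1
Closure: {P1, P2, P4}.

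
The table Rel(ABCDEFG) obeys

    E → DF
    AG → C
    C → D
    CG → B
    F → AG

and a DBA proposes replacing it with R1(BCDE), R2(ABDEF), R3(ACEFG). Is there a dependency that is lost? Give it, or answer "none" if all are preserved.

Check CG → B: no single fragment contains all of {BCG}, and the restricted closure of {CG} across the fragments never reaches {B}.
E → DF is preserved.
AG → C is preserved.
C → D is preserved.
F → AG is preserved.

CG → B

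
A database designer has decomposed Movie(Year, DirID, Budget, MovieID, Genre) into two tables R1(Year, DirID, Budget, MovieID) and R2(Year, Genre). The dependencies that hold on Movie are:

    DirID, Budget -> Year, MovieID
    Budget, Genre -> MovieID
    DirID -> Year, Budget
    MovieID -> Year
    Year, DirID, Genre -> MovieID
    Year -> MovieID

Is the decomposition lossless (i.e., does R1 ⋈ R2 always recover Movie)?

No

Common attributes: R1 ∩ R2 = {Year}.
Closure of {Year}: Year → MovieID applies, adding MovieID. So (Year)⁺ = {Year, MovieID}.
The closure contains neither all of R1 = {Year, DirID, Budget, MovieID} nor all of R2 = {Year, Genre}, so the common attributes are not a superkey of either fragment. The join is lossy.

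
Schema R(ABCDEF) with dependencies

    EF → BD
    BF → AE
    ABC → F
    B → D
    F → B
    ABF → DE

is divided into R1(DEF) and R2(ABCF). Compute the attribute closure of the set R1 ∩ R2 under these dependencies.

ABDEF

R1 ∩ R2 = {F}.
F → B applies, adding B
BF → AE applies, adding AE
B → D applies, adding D
Closure: {ABDEF}.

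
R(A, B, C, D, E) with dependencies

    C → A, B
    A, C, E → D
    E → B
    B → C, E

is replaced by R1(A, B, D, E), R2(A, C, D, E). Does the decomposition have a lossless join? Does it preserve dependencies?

lossless and dependency-preserving

Lossless test: (A, D, E)⁺ = {A, B, C, D, E}, which contains all of one fragment — lossless.
Dependency preservation: C → A, B; B → C, E are not contained in any single fragment, but the restricted closure of each left-hand side across the fragments still reaches the right-hand side; the remaining FDs each lie inside some fragment. All dependencies are preserved.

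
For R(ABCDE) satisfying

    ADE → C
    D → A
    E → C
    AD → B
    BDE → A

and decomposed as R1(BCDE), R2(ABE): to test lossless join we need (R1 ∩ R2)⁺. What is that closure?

R1 ∩ R2 = {BE}.
E → C applies, adding C
Closure: {BCE}.

BCE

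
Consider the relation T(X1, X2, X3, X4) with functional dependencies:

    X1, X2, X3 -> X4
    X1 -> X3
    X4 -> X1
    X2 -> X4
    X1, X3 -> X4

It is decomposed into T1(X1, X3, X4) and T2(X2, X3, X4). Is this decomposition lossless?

Yes

Common attributes: T1 ∩ T2 = {X3, X4}.
Closure of {X3, X4}: X4 → X1 applies, adding X1. So (X3, X4)⁺ = {X1, X3, X4}.
This closure contains every attribute of T1, so T1 ∩ T2 → T1. The join is lossless.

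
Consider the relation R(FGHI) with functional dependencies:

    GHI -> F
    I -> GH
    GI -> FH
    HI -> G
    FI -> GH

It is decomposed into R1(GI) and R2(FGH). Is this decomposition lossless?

Common attributes: R1 ∩ R2 = {G}.
No dependency enlarges {G}, so (G)⁺ = {G}.
The closure contains neither all of R1 = {GI} nor all of R2 = {FGH}, so the common attributes are not a superkey of either fragment. The join is lossy.

No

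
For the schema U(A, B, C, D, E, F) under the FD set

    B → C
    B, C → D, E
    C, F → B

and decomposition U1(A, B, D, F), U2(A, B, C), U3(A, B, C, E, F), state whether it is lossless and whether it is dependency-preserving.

lossless and dependency-preserving

Lossless test (chase): Rows 1 and 2 agree on B; apply B→C and equate their C entries. Rows 1 and 2 agree on B, C; apply B, C→D, E and equate their D, E entries. Rows 1 and 3 agree on B, C; apply B, C→D, E and equate their D, E entries. Row 1 is now all distinguished symbols — the join is lossless.
Dependency preservation: B, C → D, E is not contained in any single fragment, but the restricted closure of its left-hand side across the fragments still reaches the right-hand side; the remaining FDs each lie inside some fragment. All dependencies are preserved.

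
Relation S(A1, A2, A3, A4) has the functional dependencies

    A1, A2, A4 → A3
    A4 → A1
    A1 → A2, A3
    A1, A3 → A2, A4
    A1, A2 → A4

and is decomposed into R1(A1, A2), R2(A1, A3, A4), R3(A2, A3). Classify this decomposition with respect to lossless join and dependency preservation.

Lossless test (chase): Rows 1 and 2 agree on A1; apply A1→A2, A3 and equate their A2, A3 entries. Rows 1 and 2 agree on A1, A3; apply A1, A3→A2, A4 and equate their A2, A4 entries. Row 1 is now all distinguished symbols — the join is lossless.
Dependency preservation: A1, A2, A4 → A3; A1 → A2, A3; A1, A3 → A2, A4; A1, A2 → A4 are not contained in any single fragment, but the restricted closure of each left-hand side across the fragments still reaches the right-hand side; the remaining FDs each lie inside some fragment. All dependencies are preserved.

lossless and dependency-preserving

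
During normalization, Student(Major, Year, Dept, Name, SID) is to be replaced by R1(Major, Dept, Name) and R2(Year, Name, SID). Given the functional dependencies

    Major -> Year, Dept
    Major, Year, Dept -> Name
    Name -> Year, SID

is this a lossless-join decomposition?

Yes

Common attributes: R1 ∩ R2 = {Name}.
Closure of {Name}: Name → Year, SID applies, adding Year, SID. So (Name)⁺ = {Year, Name, SID}.
This closure contains every attribute of R2, so R1 ∩ R2 → R2. The join is lossless.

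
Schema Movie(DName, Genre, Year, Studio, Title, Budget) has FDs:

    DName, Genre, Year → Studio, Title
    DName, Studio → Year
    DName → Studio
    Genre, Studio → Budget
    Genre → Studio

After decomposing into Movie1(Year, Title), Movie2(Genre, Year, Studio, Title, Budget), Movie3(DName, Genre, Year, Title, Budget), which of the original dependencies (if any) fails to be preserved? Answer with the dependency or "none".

Check DName → Studio: no single fragment contains all of {DName, Studio}, and the restricted closure of {DName} across the fragments never reaches {Studio}.
DName, Genre, Year → Studio, Title is preserved.
DName, Studio → Year is preserved.
Genre, Studio → Budget is preserved.
Genre → Studio is preserved.

DName → Studio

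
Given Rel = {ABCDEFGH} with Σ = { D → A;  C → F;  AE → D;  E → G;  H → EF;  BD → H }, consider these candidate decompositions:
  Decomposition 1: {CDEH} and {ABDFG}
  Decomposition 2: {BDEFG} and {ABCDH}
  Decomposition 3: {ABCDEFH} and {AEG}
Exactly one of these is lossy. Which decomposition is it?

Decomposition 1: common = {D}, closure = {AD} → lossy.
Decomposition 2: common = {BD}, closure = {ABDEFGH} → lossless.
Decomposition 3: common = {AE}, closure = {ADEG} → lossless.

Decomposition 1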